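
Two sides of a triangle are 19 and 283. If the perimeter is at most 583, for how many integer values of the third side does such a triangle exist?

17

Triangle inequality: 264 < x < 302. Perimeter ≤ 583 gives x ≤ 583 − 19 − 283 = 281.
So 264 < x ≤ 281; integers 265 through 281: 17 values.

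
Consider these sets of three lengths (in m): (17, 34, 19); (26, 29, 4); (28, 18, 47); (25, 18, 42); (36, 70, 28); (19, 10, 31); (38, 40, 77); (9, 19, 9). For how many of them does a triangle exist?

(17,19,34): 17+19 > 34 → valid
(4,26,29): 4+26 > 29 → valid
(18,28,47): 18+28 ≤ 47 → not valid
(18,25,42): 18+25 > 42 → valid
(28,36,70): 28+36 ≤ 70 → not valid
(10,19,31): 10+19 ≤ 31 → not valid
(38,40,77): 38+40 > 77 → valid
(9,9,19): 9+9 ≤ 19 → not valid
4 of the 8 triples form a triangle.

4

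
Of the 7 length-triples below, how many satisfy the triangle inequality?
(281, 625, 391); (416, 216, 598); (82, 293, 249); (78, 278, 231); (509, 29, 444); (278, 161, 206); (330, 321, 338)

(281,391,625): 281+391 > 625 → valid
(216,416,598): 216+416 > 598 → valid
(82,249,293): 82+249 > 293 → valid
(78,231,278): 78+231 > 278 → valid
(29,444,509): 29+444 ≤ 509 → not valid
(161,206,278): 161+206 > 278 → valid
(321,330,338): 321+330 > 338 → valid
6 of the 7 triples form a triangle.

6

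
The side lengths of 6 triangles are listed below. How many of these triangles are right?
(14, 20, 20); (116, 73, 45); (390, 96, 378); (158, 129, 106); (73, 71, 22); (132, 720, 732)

2

(14,20,20): 14²+20² = 596 > 400 = 20² → acute
(116,73,45): 45²+73² = 7354 < 13456 = 116² → obtuse
(390,96,378): 96²+378² = 152100 = 390² → right
(158,129,106): 106²+129² = 27877 > 24964 = 158² → acute
(73,71,22): 22²+71² = 5525 > 5329 = 73² → acute
(132,720,732): 132²+720² = 535824 = 732² → right
2 of the 6 are right.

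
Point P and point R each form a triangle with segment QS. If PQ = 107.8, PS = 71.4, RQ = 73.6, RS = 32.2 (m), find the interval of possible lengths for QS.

From triangle PQS: |107.8 − 71.4| < QS < 107.8 + 71.4, i.e. 36.4 < QS < 179.2.
From triangle RQS: 41.4 < QS < 105.8.
Both must hold, so QS lies in the intersection.

41.4 < QS < 105.8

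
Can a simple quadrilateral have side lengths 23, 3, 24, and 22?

Yes

A quadrilateral exists iff every side is shorter than the sum of the others — equivalently, the longest side is less than the sum of the rest.
Longest side 24 < 48 (sum of the remaining 3), so yes.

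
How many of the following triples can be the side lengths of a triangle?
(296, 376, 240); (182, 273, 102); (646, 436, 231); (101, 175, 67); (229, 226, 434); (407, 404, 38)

5

(240,296,376): 240+296 > 376 → valid
(102,182,273): 102+182 > 273 → valid
(231,436,646): 231+436 > 646 → valid
(67,101,175): 67+101 ≤ 175 → not valid
(226,229,434): 226+229 > 434 → valid
(38,404,407): 38+404 > 407 → valid
5 of the 6 triples form a triangle.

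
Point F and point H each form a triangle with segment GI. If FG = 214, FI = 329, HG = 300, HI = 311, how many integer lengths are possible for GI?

From triangle FGI: 115 < GI < 543.
From triangle HGI: 11 < GI < 611.
Intersection: 115 < GI < 543, so integers 116 through 542: 427 values.

427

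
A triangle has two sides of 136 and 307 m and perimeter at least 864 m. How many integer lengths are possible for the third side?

22

Triangle inequality: 171 < x < 443. Perimeter ≥ 864 gives x ≥ 864 − 136 − 307 = 421.
So 421 ≤ x < 443; integers 421 through 442: 22 values.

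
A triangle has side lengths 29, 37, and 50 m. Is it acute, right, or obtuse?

Compare the square of the longest side to the sum of squares of the other two: 29² + 37² = 2210 < 2500 = 50².

obtuse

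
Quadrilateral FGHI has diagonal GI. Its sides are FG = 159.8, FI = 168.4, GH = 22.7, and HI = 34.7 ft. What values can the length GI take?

From triangle FGI: |159.8 − 168.4| < GI < 159.8 + 168.4, i.e. 8.6 < GI < 328.2.
From triangle HGI: 12.0 < GI < 57.4.
Both must hold, so GI lies in the intersection.

12.0 < GI < 57.4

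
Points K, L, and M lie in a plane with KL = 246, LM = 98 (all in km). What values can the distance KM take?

148 ≤ KM ≤ 344 km

By the triangle inequality, |246 − 98| ≤ KM ≤ 246 + 98.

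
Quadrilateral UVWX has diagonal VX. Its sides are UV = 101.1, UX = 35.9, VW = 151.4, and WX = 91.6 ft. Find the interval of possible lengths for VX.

From triangle UVX: |101.1 − 35.9| < VX < 101.1 + 35.9, i.e. 65.2 < VX < 137.0.
From triangle WVX: 59.8 < VX < 243.0.
Both must hold, so VX lies in the intersection.

65.2 < VX < 137.0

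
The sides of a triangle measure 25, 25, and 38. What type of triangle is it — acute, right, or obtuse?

obtuse

Compare the square of the longest side to the sum of squares of the other two: 25² + 25² = 1250 < 1444 = 38².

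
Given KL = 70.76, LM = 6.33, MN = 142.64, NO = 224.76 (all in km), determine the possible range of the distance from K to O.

5.03 ≤ KO ≤ 444.49 km

The maximum is all hops collinear in one direction: 70.76 + 6.33 + 142.64 + 224.76 = 444.49.
The longest hop is 224.76; the others sum to 219.73. Folding the others back against it leaves at least 224.76 − 219.73 = 5.03.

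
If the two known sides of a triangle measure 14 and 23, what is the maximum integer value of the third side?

36

The third side must be strictly less than 14 + 23 = 37.
The largest integer below 37 is 36.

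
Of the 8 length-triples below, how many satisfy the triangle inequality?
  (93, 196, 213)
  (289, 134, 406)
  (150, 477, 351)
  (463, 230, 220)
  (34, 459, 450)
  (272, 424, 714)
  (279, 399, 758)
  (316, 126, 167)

4

(93,196,213): 93+196 > 213 → valid
(134,289,406): 134+289 > 406 → valid
(150,351,477): 150+351 > 477 → valid
(220,230,463): 220+230 ≤ 463 → not valid
(34,450,459): 34+450 > 459 → valid
(272,424,714): 272+424 ≤ 714 → not valid
(279,399,758): 279+399 ≤ 758 → not valid
(126,167,316): 126+167 ≤ 316 → not valid
4 of the 8 triples form a triangle.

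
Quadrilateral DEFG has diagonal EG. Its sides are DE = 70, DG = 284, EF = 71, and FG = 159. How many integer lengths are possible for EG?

From triangle DEG: 214 < EG < 354.
From triangle FEG: 88 < EG < 230.
Intersection: 214 < EG < 230, so integers 215 through 229: 15 values.

15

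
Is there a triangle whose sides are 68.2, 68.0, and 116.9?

The longest side is 116.9, and the other two sum to 136.2.
Since 136.2 > 116.9, the triangle inequality holds.

Yes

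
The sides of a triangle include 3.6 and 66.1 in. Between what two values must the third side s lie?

62.5 < s < 69.7 (in)

By the triangle inequality, s must be less than 3.6 + 66.1 = 69.7 and greater than |3.6 − 66.1| = 62.5.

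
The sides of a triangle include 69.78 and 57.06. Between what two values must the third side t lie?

By the triangle inequality, t must be less than 69.78 + 57.06 = 126.84 and greater than |69.78 − 57.06| = 12.72.

12.72 < t < 126.84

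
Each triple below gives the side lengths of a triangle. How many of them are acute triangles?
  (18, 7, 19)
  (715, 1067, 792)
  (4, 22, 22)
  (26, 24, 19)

(18,7,19): 7²+18² = 373 > 361 = 19² → acute
(715,1067,792): 715²+792² = 1138489 = 1067² → right
(4,22,22): 4²+22² = 500 > 484 = 22² → acute
(26,24,19): 19²+24² = 937 > 676 = 26² → acute
3 of the 4 are acute.

3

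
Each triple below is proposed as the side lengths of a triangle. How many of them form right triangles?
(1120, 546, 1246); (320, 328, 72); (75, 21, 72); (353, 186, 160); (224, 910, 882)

4

(1120,546,1246): 546²+1120² = 1552516 = 1246² → right
(320,328,72): 72²+320² = 107584 = 328² → right
(75,21,72): 21²+72² = 5625 = 75² → right
(353,186,160): 160+186 ≤ 353, not a triangle
(224,910,882): 224²+882² = 828100 = 910² → right
4 of the 5 are right.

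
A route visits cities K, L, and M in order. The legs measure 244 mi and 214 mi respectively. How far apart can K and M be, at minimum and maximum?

By the triangle inequality, |244 − 214| ≤ KM ≤ 244 + 214.

30 ≤ KM ≤ 458 mi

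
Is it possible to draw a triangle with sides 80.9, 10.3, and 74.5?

Yes

The longest side is 80.9, and the other two sum to 84.8.
Since 84.8 > 80.9, the triangle inequality holds.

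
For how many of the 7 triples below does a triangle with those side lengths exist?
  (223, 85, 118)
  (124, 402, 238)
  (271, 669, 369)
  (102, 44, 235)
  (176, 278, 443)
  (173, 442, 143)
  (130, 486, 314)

(85,118,223): 85+118 ≤ 223 → not valid
(124,238,402): 124+238 ≤ 402 → not valid
(271,369,669): 271+369 ≤ 669 → not valid
(44,102,235): 44+102 ≤ 235 → not valid
(176,278,443): 176+278 > 443 → valid
(143,173,442): 143+173 ≤ 442 → not valid
(130,314,486): 130+314 ≤ 486 → not valid
1 of the 7 triples forms a triangle.

1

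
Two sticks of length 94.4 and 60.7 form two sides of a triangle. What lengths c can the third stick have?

33.7 < c < 155.1

By the triangle inequality, c must be less than 94.4 + 60.7 = 155.1 and greater than |94.4 − 60.7| = 33.7.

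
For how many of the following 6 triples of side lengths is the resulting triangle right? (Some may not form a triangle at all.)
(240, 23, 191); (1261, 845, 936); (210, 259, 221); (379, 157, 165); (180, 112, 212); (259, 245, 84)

3

(240,23,191): 23+191 ≤ 240, not a triangle
(1261,845,936): 845²+936² = 1590121 = 1261² → right
(210,259,221): 210²+221² = 92941 > 67081 = 259² → acute
(379,157,165): 157+165 ≤ 379, not a triangle
(180,112,212): 112²+180² = 44944 = 212² → right
(259,245,84): 84²+245² = 67081 = 259² → right
3 of the 6 are right.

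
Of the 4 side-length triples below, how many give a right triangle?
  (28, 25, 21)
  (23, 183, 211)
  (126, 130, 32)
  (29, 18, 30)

(28,25,21): 21²+25² = 1066 > 784 = 28² → acute
(23,183,211): 23+183 ≤ 211, not a triangle
(126,130,32): 32²+126² = 16900 = 130² → right
(29,18,30): 18²+29² = 1165 > 900 = 30² → acute
1 of the 4 is right.

1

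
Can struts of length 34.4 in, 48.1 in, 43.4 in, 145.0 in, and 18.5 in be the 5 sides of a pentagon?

No

For a pentagon, each side must be shorter than the sum of the others.
Here the longest side is 145.0, but the remaining 4 sides sum to only 144.4.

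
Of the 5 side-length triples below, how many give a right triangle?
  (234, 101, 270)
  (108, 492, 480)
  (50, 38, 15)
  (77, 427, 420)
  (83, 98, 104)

(234,101,270): 101²+234² = 64957 < 72900 = 270² → obtuse
(108,492,480): 108²+480² = 242064 = 492² → right
(50,38,15): 15²+38² = 1669 < 2500 = 50² → obtuse
(77,427,420): 77²+420² = 182329 = 427² → right
(83,98,104): 83²+98² = 16493 > 10816 = 104² → acute
2 of the 5 are right.

2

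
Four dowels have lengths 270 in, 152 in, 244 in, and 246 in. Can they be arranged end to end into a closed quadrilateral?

Yes

A quadrilateral exists iff every side is shorter than the sum of the others — equivalently, the longest side is less than the sum of the rest.
Longest side 270 < 642 (sum of the remaining 3), so yes.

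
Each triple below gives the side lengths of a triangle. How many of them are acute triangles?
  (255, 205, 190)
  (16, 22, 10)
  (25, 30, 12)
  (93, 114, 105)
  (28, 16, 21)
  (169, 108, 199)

(255,205,190): 190²+205² = 78125 > 65025 = 255² → acute
(16,22,10): 10²+16² = 356 < 484 = 22² → obtuse
(25,30,12): 12²+25² = 769 < 900 = 30² → obtuse
(93,114,105): 93²+105² = 19674 > 12996 = 114² → acute
(28,16,21): 16²+21² = 697 < 784 = 28² → obtuse
(169,108,199): 108²+169² = 40225 > 39601 = 199² → acute
3 of the 6 are acute.

3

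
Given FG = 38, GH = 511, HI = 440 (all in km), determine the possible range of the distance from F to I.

The maximum is all hops collinear in one direction: 38 + 511 + 440 = 989.
The longest hop is 511; the others sum to 478. Folding the others back against it leaves at least 511 − 478 = 33.

33 ≤ FI ≤ 989 km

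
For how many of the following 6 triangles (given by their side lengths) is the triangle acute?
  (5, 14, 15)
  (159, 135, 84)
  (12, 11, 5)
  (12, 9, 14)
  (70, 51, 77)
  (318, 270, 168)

(5,14,15): 5²+14² = 221 < 225 = 15² → obtuse
(159,135,84): 84²+135² = 25281 = 159² → right
(12,11,5): 5²+11² = 146 > 144 = 12² → acute
(12,9,14): 9²+12² = 225 > 196 = 14² → acute
(70,51,77): 51²+70² = 7501 > 5929 = 77² → acute
(318,270,168): 168²+270² = 101124 = 318² → right
3 of the 6 are acute.

3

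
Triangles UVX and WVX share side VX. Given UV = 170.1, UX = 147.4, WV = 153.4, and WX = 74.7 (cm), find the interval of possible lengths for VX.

From triangle UVX: |170.1 − 147.4| < VX < 170.1 + 147.4, i.e. 22.7 < VX < 317.5.
From triangle WVX: 78.7 < VX < 228.1.
Both must hold, so VX lies in the intersection.

78.7 < VX < 228.1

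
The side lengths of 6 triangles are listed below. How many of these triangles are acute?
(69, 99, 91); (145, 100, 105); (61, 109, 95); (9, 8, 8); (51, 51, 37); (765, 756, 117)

(69,99,91): 69²+91² = 13042 > 9801 = 99² → acute
(145,100,105): 100²+105² = 21025 = 145² → right
(61,109,95): 61²+95² = 12746 > 11881 = 109² → acute
(9,8,8): 8²+8² = 128 > 81 = 9² → acute
(51,51,37): 37²+51² = 3970 > 2601 = 51² → acute
(765,756,117): 117²+756² = 585225 = 765² → right
4 of the 6 are acute.

4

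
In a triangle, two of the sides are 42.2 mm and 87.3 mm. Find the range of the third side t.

By the triangle inequality, t must be less than 42.2 + 87.3 = 129.5 and greater than |42.2 − 87.3| = 45.1.

45.1 < t < 129.5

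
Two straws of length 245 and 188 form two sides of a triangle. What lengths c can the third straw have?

By the triangle inequality, c must be less than 245 + 188 = 433 and greater than |245 − 188| = 57.

57 < c < 433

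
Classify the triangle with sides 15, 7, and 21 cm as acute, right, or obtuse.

Compare the square of the longest side to the sum of squares of the other two: 7² + 15² = 274 < 441 = 21².

obtuse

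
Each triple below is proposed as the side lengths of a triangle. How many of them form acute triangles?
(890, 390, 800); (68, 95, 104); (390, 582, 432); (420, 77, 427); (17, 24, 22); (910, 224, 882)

2

(890,390,800): 390²+800² = 792100 = 890² → right
(68,95,104): 68²+95² = 13649 > 10816 = 104² → acute
(390,582,432): 390²+432² = 338724 = 582² → right
(420,77,427): 77²+420² = 182329 = 427² → right
(17,24,22): 17²+22² = 773 > 576 = 24² → acute
(910,224,882): 224²+882² = 828100 = 910² → right
2 of the 6 are acute.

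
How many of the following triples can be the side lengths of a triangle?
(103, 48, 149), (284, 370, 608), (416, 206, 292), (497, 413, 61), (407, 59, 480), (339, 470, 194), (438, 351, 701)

5

(48,103,149): 48+103 > 149 → valid
(284,370,608): 284+370 > 608 → valid
(206,292,416): 206+292 > 416 → valid
(61,413,497): 61+413 ≤ 497 → not valid
(59,407,480): 59+407 ≤ 480 → not valid
(194,339,470): 194+339 > 470 → valid
(351,438,701): 351+438 > 701 → valid
5 of the 7 triples form a triangle.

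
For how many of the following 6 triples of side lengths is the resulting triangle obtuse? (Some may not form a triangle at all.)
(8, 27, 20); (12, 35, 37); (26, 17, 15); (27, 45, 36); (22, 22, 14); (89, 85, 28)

2

(8,27,20): 8²+20² = 464 < 729 = 27² → obtuse
(12,35,37): 12²+35² = 1369 = 37² → right
(26,17,15): 15²+17² = 514 < 676 = 26² → obtuse
(27,45,36): 27²+36² = 2025 = 45² → right
(22,22,14): 14²+22² = 680 > 484 = 22² → acute
(89,85,28): 28²+85² = 8009 > 7921 = 89² → acute
2 of the 6 are obtuse.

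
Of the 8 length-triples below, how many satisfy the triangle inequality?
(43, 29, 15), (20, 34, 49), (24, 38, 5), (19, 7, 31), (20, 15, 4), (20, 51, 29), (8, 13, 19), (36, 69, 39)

(15,29,43): 15+29 > 43 → valid
(20,34,49): 20+34 > 49 → valid
(5,24,38): 5+24 ≤ 38 → not valid
(7,19,31): 7+19 ≤ 31 → not valid
(4,15,20): 4+15 ≤ 20 → not valid
(20,29,51): 20+29 ≤ 51 → not valid
(8,13,19): 8+13 > 19 → valid
(36,39,69): 36+39 > 69 → valid
4 of the 8 triples form a triangle.

4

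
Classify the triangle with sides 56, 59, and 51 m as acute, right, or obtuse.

Compare the square of the longest side to the sum of squares of the other two: 51² + 56² = 5737 > 3481 = 59².

acute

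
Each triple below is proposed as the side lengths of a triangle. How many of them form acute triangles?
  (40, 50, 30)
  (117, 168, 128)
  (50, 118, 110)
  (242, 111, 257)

(40,50,30): 30²+40² = 2500 = 50² → right
(117,168,128): 117²+128² = 30073 > 28224 = 168² → acute
(50,118,110): 50²+110² = 14600 > 13924 = 118² → acute
(242,111,257): 111²+242² = 70885 > 66049 = 257² → acute
3 of the 4 are acute.

3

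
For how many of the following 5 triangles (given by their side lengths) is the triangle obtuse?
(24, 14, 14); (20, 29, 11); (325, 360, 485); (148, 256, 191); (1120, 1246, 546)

3

(24,14,14): 14²+14² = 392 < 576 = 24² → obtuse
(20,29,11): 11²+20² = 521 < 841 = 29² → obtuse
(325,360,485): 325²+360² = 235225 = 485² → right
(148,256,191): 148²+191² = 58385 < 65536 = 256² → obtuse
(1120,1246,546): 546²+1120² = 1552516 = 1246² → right
3 of the 5 are obtuse.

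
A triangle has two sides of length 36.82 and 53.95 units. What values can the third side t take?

17.13 < t < 90.77 (units)

By the triangle inequality, t must be less than 36.82 + 53.95 = 90.77 and greater than |36.82 − 53.95| = 17.13.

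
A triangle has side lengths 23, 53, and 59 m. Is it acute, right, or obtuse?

Compare the square of the longest side to the sum of squares of the other two: 23² + 53² = 3338 < 3481 = 59².

obtuse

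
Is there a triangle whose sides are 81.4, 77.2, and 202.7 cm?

The longest side is 202.7, but the other two sum to only 158.6.
158.6 < 202.7, so the triangle inequality fails.

No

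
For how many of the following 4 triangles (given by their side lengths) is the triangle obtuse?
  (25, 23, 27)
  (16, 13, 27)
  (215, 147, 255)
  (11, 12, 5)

(25,23,27): 23²+25² = 1154 > 729 = 27² → acute
(16,13,27): 13²+16² = 425 < 729 = 27² → obtuse
(215,147,255): 147²+215² = 67834 > 65025 = 255² → acute
(11,12,5): 5²+11² = 146 > 144 = 12² → acute
1 of the 4 is obtuse.

1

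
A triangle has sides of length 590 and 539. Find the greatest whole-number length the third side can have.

1128

The third side must be strictly less than 590 + 539 = 1129.
The largest integer below 1129 is 1128.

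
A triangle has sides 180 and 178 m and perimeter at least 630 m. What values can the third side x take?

Triangle inequality alone gives 2 < x < 358.
The perimeter condition gives x ≥ 630 − 180 − 178 = 272.
Intersecting the two: 272 ≤ x < 358.

272 ≤ x < 358 m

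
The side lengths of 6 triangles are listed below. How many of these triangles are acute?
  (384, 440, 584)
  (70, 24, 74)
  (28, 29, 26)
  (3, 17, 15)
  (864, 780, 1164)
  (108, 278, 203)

1

(384,440,584): 384²+440² = 341056 = 584² → right
(70,24,74): 24²+70² = 5476 = 74² → right
(28,29,26): 26²+28² = 1460 > 841 = 29² → acute
(3,17,15): 3²+15² = 234 < 289 = 17² → obtuse
(864,780,1164): 780²+864² = 1354896 = 1164² → right
(108,278,203): 108²+203² = 52873 < 77284 = 278² → obtuse
1 of the 6 is acute.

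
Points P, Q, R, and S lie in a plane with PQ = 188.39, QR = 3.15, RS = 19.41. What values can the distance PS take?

The maximum is all hops collinear in one direction: 188.39 + 3.15 + 19.41 = 210.95.
The longest hop is 188.39; the others sum to 22.56. Folding the others back against it leaves at least 188.39 − 22.56 = 165.83.

165.83 ≤ PS ≤ 210.95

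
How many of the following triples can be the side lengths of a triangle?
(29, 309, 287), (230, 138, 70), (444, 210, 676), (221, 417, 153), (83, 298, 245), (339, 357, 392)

(29,287,309): 29+287 > 309 → valid
(70,138,230): 70+138 ≤ 230 → not valid
(210,444,676): 210+444 ≤ 676 → not valid
(153,221,417): 153+221 ≤ 417 → not valid
(83,245,298): 83+245 > 298 → valid
(339,357,392): 339+357 > 392 → valid
3 of the 6 triples form a triangle.

3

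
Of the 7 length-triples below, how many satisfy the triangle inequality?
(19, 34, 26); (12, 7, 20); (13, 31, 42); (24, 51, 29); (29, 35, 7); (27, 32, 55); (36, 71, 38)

6

(19,26,34): 19+26 > 34 → valid
(7,12,20): 7+12 ≤ 20 → not valid
(13,31,42): 13+31 > 42 → valid
(24,29,51): 24+29 > 51 → valid
(7,29,35): 7+29 > 35 → valid
(27,32,55): 27+32 > 55 → valid
(36,38,71): 36+38 > 71 → valid
6 of the 7 triples form a triangle.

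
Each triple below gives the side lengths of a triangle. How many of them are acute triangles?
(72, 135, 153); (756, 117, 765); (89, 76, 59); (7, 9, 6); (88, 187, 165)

(72,135,153): 72²+135² = 23409 = 153² → right
(756,117,765): 117²+756² = 585225 = 765² → right
(89,76,59): 59²+76² = 9257 > 7921 = 89² → acute
(7,9,6): 6²+7² = 85 > 81 = 9² → acute
(88,187,165): 88²+165² = 34969 = 187² → right
2 of the 5 are acute.

2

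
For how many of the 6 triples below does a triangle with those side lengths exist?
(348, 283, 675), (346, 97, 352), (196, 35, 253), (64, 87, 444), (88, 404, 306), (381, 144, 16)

(283,348,675): 283+348 ≤ 675 → not valid
(97,346,352): 97+346 > 352 → valid
(35,196,253): 35+196 ≤ 253 → not valid
(64,87,444): 64+87 ≤ 444 → not valid
(88,306,404): 88+306 ≤ 404 → not valid
(16,144,381): 16+144 ≤ 381 → not valid
1 of the 6 triples forms a triangle.

1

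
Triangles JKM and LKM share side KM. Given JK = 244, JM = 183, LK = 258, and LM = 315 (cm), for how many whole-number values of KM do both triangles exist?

365

From triangle JKM: 61 < KM < 427.
From triangle LKM: 57 < KM < 573.
Intersection: 61 < KM < 427, so integers 62 through 426: 365 values.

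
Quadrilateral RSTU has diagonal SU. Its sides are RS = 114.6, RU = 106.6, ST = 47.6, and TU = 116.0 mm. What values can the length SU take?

68.4 < SU < 163.6

From triangle RSU: |114.6 − 106.6| < SU < 114.6 + 106.6, i.e. 8.0 < SU < 221.2.
From triangle TSU: 68.4 < SU < 163.6.
Both must hold, so SU lies in the intersection.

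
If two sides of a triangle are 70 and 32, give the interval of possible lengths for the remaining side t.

38 < t < 102

By the triangle inequality, t must be less than 70 + 32 = 102 and greater than |70 − 32| = 38.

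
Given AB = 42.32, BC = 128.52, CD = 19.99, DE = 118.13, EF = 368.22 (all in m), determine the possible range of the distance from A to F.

The maximum is all hops collinear in one direction: 42.32 + 128.52 + 19.99 + 118.13 + 368.22 = 677.18.
The longest hop is 368.22; the others sum to 308.96. Folding the others back against it leaves at least 368.22 − 308.96 = 59.26.

59.26 ≤ AF ≤ 677.18 m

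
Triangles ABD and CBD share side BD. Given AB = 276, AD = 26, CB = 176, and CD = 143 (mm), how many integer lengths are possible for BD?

51

From triangle ABD: 250 < BD < 302.
From triangle CBD: 33 < BD < 319.
Intersection: 250 < BD < 302, so integers 251 through 301: 51 values.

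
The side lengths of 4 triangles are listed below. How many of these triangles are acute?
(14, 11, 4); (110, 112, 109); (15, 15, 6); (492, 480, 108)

2

(14,11,4): 4²+11² = 137 < 196 = 14² → obtuse
(110,112,109): 109²+110² = 23981 > 12544 = 112² → acute
(15,15,6): 6²+15² = 261 > 225 = 15² → acute
(492,480,108): 108²+480² = 242064 = 492² → right
2 of the 4 are acute.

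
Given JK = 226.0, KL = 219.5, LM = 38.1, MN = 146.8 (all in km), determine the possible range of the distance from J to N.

0 ≤ JN ≤ 630.4 km

The maximum is all hops collinear in one direction: 226.0 + 219.5 + 38.1 + 146.8 = 630.4.
The longest hop is 226.0; the others sum to 404.4. Since 226.0 ≤ 404.4, the path can fold back on itself completely, so the minimum distance is 0.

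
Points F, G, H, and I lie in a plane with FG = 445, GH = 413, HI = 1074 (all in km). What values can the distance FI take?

The maximum is all hops collinear in one direction: 445 + 413 + 1074 = 1932.
The longest hop is 1074; the others sum to 858. Folding the others back against it leaves at least 1074 − 858 = 216.

216 ≤ FI ≤ 1932 km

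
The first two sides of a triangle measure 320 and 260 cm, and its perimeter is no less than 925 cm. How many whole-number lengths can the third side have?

Triangle inequality: 60 < x < 580. Perimeter ≥ 925 gives x ≥ 925 − 320 − 260 = 345.
So 345 ≤ x < 580; integers 345 through 579: 235 values.

235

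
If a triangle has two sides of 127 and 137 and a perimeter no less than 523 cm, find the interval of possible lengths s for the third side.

259 ≤ s < 264

Triangle inequality alone gives 10 < s < 264.
The perimeter condition gives s ≥ 523 − 127 − 137 = 259.
Intersecting the two: 259 ≤ s < 264.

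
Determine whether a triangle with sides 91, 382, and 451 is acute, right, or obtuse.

obtuse

Compare the square of the longest side to the sum of squares of the other two: 91² + 382² = 154205 < 203401 = 451².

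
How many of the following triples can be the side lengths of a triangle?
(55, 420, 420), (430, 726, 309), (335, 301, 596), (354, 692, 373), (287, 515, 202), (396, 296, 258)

5

(55,420,420): 55+420 > 420 → valid
(309,430,726): 309+430 > 726 → valid
(301,335,596): 301+335 > 596 → valid
(354,373,692): 354+373 > 692 → valid
(202,287,515): 202+287 ≤ 515 → not valid
(258,296,396): 258+296 > 396 → valid
5 of the 6 triples form a triangle.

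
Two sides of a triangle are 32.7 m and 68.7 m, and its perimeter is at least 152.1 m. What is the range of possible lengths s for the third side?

50.7 ≤ s < 101.4

Triangle inequality alone gives 36.0 < s < 101.4.
The perimeter condition gives s ≥ 152.1 − 32.7 − 68.7 = 50.7.
Intersecting the two: 50.7 ≤ s < 101.4.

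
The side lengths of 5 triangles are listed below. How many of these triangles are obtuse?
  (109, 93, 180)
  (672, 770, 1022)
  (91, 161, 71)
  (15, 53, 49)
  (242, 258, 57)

(109,93,180): 93²+109² = 20530 < 32400 = 180² → obtuse
(672,770,1022): 672²+770² = 1044484 = 1022² → right
(91,161,71): 71²+91² = 13322 < 25921 = 161² → obtuse
(15,53,49): 15²+49² = 2626 < 2809 = 53² → obtuse
(242,258,57): 57²+242² = 61813 < 66564 = 258² → obtuse
4 of the 5 are obtuse.

4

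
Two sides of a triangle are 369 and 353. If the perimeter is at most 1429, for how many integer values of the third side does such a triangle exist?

Triangle inequality: 16 < x < 722. Perimeter ≤ 1429 gives x ≤ 1429 − 369 − 353 = 707.
So 16 < x ≤ 707; integers 17 through 707: 691 values.

691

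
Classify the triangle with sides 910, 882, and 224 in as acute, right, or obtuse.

right

Compare the square of the longest side to the sum of squares of the other two: 224² + 882² = 828100 = 910².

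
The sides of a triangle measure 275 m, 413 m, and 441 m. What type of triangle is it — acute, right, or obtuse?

acute

Compare the square of the longest side to the sum of squares of the other two: 275² + 413² = 246194 > 194481 = 441².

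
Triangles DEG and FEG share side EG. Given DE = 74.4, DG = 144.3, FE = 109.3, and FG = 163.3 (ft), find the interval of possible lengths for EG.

69.9 < EG < 218.7

From triangle DEG: |74.4 − 144.3| < EG < 74.4 + 144.3, i.e. 69.9 < EG < 218.7.
From triangle FEG: 54.0 < EG < 272.6.
Both must hold, so EG lies in the intersection.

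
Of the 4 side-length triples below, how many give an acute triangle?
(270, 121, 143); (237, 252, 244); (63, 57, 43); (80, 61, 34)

(270,121,143): 121+143 ≤ 270, not a triangle
(237,252,244): 237²+244² = 115705 > 63504 = 252² → acute
(63,57,43): 43²+57² = 5098 > 3969 = 63² → acute
(80,61,34): 34²+61² = 4877 < 6400 = 80² → obtuse
2 of the 4 are acute.

2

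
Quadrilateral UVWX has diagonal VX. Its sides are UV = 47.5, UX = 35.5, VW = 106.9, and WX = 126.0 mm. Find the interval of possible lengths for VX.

From triangle UVX: |47.5 − 35.5| < VX < 47.5 + 35.5, i.e. 12.0 < VX < 83.0.
From triangle WVX: 19.1 < VX < 232.9.
Both must hold, so VX lies in the intersection.

19.1 < VX < 83.0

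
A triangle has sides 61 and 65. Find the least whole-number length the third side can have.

The third side must be strictly greater than |61 − 65| = 4.
The smallest integer above 4 is 5.

5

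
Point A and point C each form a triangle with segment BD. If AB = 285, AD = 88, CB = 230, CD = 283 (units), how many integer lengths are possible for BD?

175

From triangle ABD: 197 < BD < 373.
From triangle CBD: 53 < BD < 513.
Intersection: 197 < BD < 373, so integers 198 through 372: 175 values.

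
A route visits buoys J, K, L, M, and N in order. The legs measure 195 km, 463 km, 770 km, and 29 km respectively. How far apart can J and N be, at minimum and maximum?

The maximum is all hops collinear in one direction: 195 + 463 + 770 + 29 = 1457.
The longest hop is 770; the others sum to 687. Folding the others back against it leaves at least 770 − 687 = 83.

83 ≤ JN ≤ 1457 km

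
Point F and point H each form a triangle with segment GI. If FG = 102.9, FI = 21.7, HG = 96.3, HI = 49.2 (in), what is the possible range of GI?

81.2 < GI < 124.6

From triangle FGI: |102.9 − 21.7| < GI < 102.9 + 21.7, i.e. 81.2 < GI < 124.6.
From triangle HGI: 47.1 < GI < 145.5.
Both must hold, so GI lies in the intersection.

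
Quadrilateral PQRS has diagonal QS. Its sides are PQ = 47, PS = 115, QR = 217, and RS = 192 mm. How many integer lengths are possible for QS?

93

From triangle PQS: 68 < QS < 162.
From triangle RQS: 25 < QS < 409.
Intersection: 68 < QS < 162, so integers 69 through 161: 93 values.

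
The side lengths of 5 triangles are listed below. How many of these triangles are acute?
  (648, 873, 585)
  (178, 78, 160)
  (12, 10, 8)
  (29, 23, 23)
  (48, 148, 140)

2

(648,873,585): 585²+648² = 762129 = 873² → right
(178,78,160): 78²+160² = 31684 = 178² → right
(12,10,8): 8²+10² = 164 > 144 = 12² → acute
(29,23,23): 23²+23² = 1058 > 841 = 29² → acute
(48,148,140): 48²+140² = 21904 = 148² → right
2 of the 5 are acute.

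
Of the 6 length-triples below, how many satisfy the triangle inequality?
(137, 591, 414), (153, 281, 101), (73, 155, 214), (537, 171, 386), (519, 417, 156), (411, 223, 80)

(137,414,591): 137+414 ≤ 591 → not valid
(101,153,281): 101+153 ≤ 281 → not valid
(73,155,214): 73+155 > 214 → valid
(171,386,537): 171+386 > 537 → valid
(156,417,519): 156+417 > 519 → valid
(80,223,411): 80+223 ≤ 411 → not valid
3 of the 6 triples form a triangle.

3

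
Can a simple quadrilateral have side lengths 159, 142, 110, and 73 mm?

Yes

A quadrilateral exists iff every side is shorter than the sum of the others — equivalently, the longest side is less than the sum of the rest.
Longest side 159 < 325 (sum of the remaining 3), so yes.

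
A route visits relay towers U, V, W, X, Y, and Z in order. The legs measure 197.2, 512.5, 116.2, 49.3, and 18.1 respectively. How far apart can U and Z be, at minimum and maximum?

The maximum is all hops collinear in one direction: 197.2 + 512.5 + 116.2 + 49.3 + 18.1 = 893.3.
The longest hop is 512.5; the others sum to 380.8. Folding the others back against it leaves at least 512.5 − 380.8 = 131.7.

131.7 ≤ UZ ≤ 893.3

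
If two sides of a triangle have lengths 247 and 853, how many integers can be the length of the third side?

493

The third side lies in the open interval (606, 1100).
Integers from 607 to 1099 inclusive: 1099 − 607 + 1 = 493.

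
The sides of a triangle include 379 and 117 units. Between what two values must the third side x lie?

262 < x < 496

By the triangle inequality, x must be less than 379 + 117 = 496 and greater than |379 − 117| = 262.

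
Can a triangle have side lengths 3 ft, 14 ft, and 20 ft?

No

The longest side is 20, but the other two sum to only 17.
17 < 20, so the triangle inequality fails.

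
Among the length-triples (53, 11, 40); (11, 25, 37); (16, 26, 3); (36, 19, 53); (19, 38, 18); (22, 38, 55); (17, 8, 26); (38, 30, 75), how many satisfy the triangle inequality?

2

(11,40,53): 11+40 ≤ 53 → not valid
(11,25,37): 11+25 ≤ 37 → not valid
(3,16,26): 3+16 ≤ 26 → not valid
(19,36,53): 19+36 > 53 → valid
(18,19,38): 18+19 ≤ 38 → not valid
(22,38,55): 22+38 > 55 → valid
(8,17,26): 8+17 ≤ 26 → not valid
(30,38,75): 30+38 ≤ 75 → not valid
2 of the 8 triples form a triangle.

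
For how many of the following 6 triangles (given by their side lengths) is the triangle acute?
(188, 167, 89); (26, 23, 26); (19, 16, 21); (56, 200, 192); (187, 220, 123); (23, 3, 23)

(188,167,89): 89²+167² = 35810 > 35344 = 188² → acute
(26,23,26): 23²+26² = 1205 > 676 = 26² → acute
(19,16,21): 16²+19² = 617 > 441 = 21² → acute
(56,200,192): 56²+192² = 40000 = 200² → right
(187,220,123): 123²+187² = 50098 > 48400 = 220² → acute
(23,3,23): 3²+23² = 538 > 529 = 23² → acute
5 of the 6 are acute.

5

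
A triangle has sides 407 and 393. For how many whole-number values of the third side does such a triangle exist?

785

The third side lies in the open interval (14, 800).
Integers from 15 to 799 inclusive: 799 − 15 + 1 = 785.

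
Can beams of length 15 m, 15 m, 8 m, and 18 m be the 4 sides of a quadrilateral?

Yes

A quadrilateral exists iff every side is shorter than the sum of the others — equivalently, the longest side is less than the sum of the rest.
Longest side 18 < 38 (sum of the remaining 3), so yes.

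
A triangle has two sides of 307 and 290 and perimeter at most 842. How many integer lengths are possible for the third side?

Triangle inequality: 17 < x < 597. Perimeter ≤ 842 gives x ≤ 842 − 307 − 290 = 245.
So 17 < x ≤ 245; integers 18 through 245: 228 values.

228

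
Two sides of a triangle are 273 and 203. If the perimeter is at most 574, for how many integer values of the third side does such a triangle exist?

Triangle inequality: 70 < x < 476. Perimeter ≤ 574 gives x ≤ 574 − 273 − 203 = 98.
So 70 < x ≤ 98; integers 71 through 98: 28 values.

28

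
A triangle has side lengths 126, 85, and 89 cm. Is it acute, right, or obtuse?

Compare the square of the longest side to the sum of squares of the other two: 85² + 89² = 15146 < 15876 = 126².

obtuse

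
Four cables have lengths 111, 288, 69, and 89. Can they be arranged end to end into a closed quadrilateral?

For a quadrilateral, each side must be shorter than the sum of the others.
Here the longest side is 288, but the remaining 3 sides sum to only 269.

No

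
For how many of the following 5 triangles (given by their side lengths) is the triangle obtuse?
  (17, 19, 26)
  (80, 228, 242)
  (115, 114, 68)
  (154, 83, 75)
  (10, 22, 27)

4

(17,19,26): 17²+19² = 650 < 676 = 26² → obtuse
(80,228,242): 80²+228² = 58384 < 58564 = 242² → obtuse
(115,114,68): 68²+114² = 17620 > 13225 = 115² → acute
(154,83,75): 75²+83² = 12514 < 23716 = 154² → obtuse
(10,22,27): 10²+22² = 584 < 729 = 27² → obtuse
4 of the 5 are obtuse.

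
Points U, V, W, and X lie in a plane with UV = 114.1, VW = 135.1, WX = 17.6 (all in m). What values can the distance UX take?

3.4 ≤ UX ≤ 266.8 m

The maximum is all hops collinear in one direction: 114.1 + 135.1 + 17.6 = 266.8.
The longest hop is 135.1; the others sum to 131.7. Folding the others back against it leaves at least 135.1 − 131.7 = 3.4.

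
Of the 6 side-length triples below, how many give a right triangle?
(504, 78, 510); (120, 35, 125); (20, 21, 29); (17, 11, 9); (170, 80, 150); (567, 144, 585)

(504,78,510): 78²+504² = 260100 = 510² → right
(120,35,125): 35²+120² = 15625 = 125² → right
(20,21,29): 20²+21² = 841 = 29² → right
(17,11,9): 9²+11² = 202 < 289 = 17² → obtuse
(170,80,150): 80²+150² = 28900 = 170² → right
(567,144,585): 144²+567² = 342225 = 585² → right
5 of the 6 are right.

5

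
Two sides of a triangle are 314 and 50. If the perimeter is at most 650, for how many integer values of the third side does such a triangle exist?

22

Triangle inequality: 264 < x < 364. Perimeter ≤ 650 gives x ≤ 650 − 314 − 50 = 286.
So 264 < x ≤ 286; integers 265 through 286: 22 values.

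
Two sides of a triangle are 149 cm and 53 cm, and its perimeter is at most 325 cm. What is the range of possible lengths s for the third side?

Triangle inequality alone gives 96 < s < 202.
The perimeter condition gives s ≤ 325 − 149 − 53 = 123.
Intersecting the two: 96 < s ≤ 123.

96 < s ≤ 123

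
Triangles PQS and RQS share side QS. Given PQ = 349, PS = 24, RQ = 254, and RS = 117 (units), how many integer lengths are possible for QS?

45

From triangle PQS: 325 < QS < 373.
From triangle RQS: 137 < QS < 371.
Intersection: 325 < QS < 371, so integers 326 through 370: 45 values.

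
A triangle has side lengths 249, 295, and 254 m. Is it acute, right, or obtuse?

acute

Compare the square of the longest side to the sum of squares of the other two: 249² + 254² = 126517 > 87025 = 295².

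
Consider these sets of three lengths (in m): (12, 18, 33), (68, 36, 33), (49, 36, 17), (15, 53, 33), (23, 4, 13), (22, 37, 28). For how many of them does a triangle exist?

(12,18,33): 12+18 ≤ 33 → not valid
(33,36,68): 33+36 > 68 → valid
(17,36,49): 17+36 > 49 → valid
(15,33,53): 15+33 ≤ 53 → not valid
(4,13,23): 4+13 ≤ 23 → not valid
(22,28,37): 22+28 > 37 → valid
3 of the 6 triples form a triangle.

3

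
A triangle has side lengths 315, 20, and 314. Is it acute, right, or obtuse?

obtuse

Compare the square of the longest side to the sum of squares of the other two: 20² + 314² = 98996 < 99225 = 315².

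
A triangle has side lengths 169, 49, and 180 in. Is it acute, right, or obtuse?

obtuse

Compare the square of the longest side to the sum of squares of the other two: 49² + 169² = 30962 < 32400 = 180².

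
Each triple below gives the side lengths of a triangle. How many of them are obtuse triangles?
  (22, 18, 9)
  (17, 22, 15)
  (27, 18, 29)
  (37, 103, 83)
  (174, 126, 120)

(22,18,9): 9²+18² = 405 < 484 = 22² → obtuse
(17,22,15): 15²+17² = 514 > 484 = 22² → acute
(27,18,29): 18²+27² = 1053 > 841 = 29² → acute
(37,103,83): 37²+83² = 8258 < 10609 = 103² → obtuse
(174,126,120): 120²+126² = 30276 = 174² → right
2 of the 5 are obtuse.

2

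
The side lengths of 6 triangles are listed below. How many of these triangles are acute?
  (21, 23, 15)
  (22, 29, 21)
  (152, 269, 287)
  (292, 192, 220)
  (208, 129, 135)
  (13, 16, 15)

(21,23,15): 15²+21² = 666 > 529 = 23² → acute
(22,29,21): 21²+22² = 925 > 841 = 29² → acute
(152,269,287): 152²+269² = 95465 > 82369 = 287² → acute
(292,192,220): 192²+220² = 85264 = 292² → right
(208,129,135): 129²+135² = 34866 < 43264 = 208² → obtuse
(13,16,15): 13²+15² = 394 > 256 = 16² → acute
4 of the 6 are acute.

4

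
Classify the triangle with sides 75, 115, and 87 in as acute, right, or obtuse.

obtuse

Compare the square of the longest side to the sum of squares of the other two: 75² + 87² = 13194 < 13225 = 115².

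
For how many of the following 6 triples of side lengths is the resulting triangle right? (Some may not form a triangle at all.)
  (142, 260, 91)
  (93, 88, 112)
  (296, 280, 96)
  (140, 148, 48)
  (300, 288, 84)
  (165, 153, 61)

3

(142,260,91): 91+142 ≤ 260, not a triangle
(93,88,112): 88²+93² = 16393 > 12544 = 112² → acute
(296,280,96): 96²+280² = 87616 = 296² → right
(140,148,48): 48²+140² = 21904 = 148² → right
(300,288,84): 84²+288² = 90000 = 300² → right
(165,153,61): 61²+153² = 27130 < 27225 = 165² → obtuse
3 of the 6 are right.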